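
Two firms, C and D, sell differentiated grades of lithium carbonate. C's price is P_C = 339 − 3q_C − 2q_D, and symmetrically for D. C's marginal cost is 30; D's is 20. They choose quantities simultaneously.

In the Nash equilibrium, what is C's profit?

Firm C's profit: π = q_C(339 − 3q_C − 2q_D) − 30q_C.
∂π/∂q_C = 309 − 6q_C − 2q_D = 0 ⇒ q_C = 51.5 − (1/3)q_D.
Similarly q_D = 319/6 − (1/3)q_C.
Solving the two reaction functions simultaneously: (1 − (−1/3)(−1/3))q_C = 51.5 − (1/3)·(319/6), so (8/9)q_C = 304/9 and q_C = 38.
Then q_D = 319/6 − (1/3)·38 = 40.5.
P_C = 339 − 3·38 − 2·40.5 = 144.
Profit = (144 − 30)·38 = 4332.

4332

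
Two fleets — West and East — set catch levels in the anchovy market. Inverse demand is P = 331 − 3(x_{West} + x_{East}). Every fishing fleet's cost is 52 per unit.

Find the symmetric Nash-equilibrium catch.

Fishing fleet West's profit: π = x_{West}(331 − 3(x_{West} + x_{East})) − 52x_{West}.
∂π/∂x_{West} = 279 − 6x_{West} − 3x_{East} = 0, so x_{West} = 46.5 − 0.5x_{East}.
By symmetry x_{East} = x_{West}; substituting into the reaction function, 1.5x_{West} = 46.5 and x_{West} = 31.

31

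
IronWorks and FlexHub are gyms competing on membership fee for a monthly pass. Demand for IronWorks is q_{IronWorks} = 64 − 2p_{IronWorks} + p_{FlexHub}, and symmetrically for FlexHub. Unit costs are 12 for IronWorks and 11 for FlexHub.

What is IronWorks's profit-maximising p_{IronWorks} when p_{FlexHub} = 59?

36.75

IronWorks's profit: π = (p_{IronWorks} − 12)(64 − 2p_{IronWorks} + p_{FlexHub}).
∂π/∂p_{IronWorks} = 88 − 4p_{IronWorks} + p_{FlexHub} = 0 ⇒ p_{IronWorks} = 22 + 0.25p_{FlexHub}.
At p_{FlexHub} = 59: p_{IronWorks} = 22 + 0.25·59 = 36.75.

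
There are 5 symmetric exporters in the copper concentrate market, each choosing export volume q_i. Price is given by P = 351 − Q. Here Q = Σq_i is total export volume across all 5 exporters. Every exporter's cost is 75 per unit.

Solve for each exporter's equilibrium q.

46

A representative exporter's profit is π_i = q_i(351 − Q) − 75q_i, with Q = q_i + Σ_{j≠i} q_j.
First-order condition: 276 − 2q_i − Σ_{j≠i} q_j = 0.
In a symmetric equilibrium every exporter chooses the same q, so Σ_{j≠i} q_j = 4q. The condition becomes 276 − 6q = 0, giving q = 276/6 = 46.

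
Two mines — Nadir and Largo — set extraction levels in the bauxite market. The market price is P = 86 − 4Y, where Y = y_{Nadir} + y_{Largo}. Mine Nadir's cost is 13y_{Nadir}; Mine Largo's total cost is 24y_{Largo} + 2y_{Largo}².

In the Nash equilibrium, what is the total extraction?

Mine Nadir's profit: π = y_{Nadir}(86 − 4(y_{Nadir} + y_{Largo})) − 13y_{Nadir}.
∂π/∂y_{Nadir} = 73 − 8y_{Nadir} − 4y_{Largo} = 0, so y_{Nadir} = 9.125 − 0.5y_{Largo}.
For Largo: ∂π/∂y_{Largo} = 62 − 12y_{Largo} − 4y_{Nadir} = 0 ⇒ y_{Largo} = 31/6 − (1/3)y_{Nadir}.
Solving the two reaction functions simultaneously: (1 − (−0.5)(−1/3))y_{Nadir} = 9.125 − 0.5·(31/6), so (5/6)y_{Nadir} = 157/24 and y_{Nadir} = 7.85.
Then y_{Largo} = 31/6 − (1/3)·7.85 = 2.55.
Total extraction: 7.85 + 2.55 = 10.4.

10.4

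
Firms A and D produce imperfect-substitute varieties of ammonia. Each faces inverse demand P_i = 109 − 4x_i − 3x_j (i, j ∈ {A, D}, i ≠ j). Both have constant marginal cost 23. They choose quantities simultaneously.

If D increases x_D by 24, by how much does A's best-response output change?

Firm A's profit: π = x_A(109 − 4x_A − 3x_D) − 23x_A.
∂π/∂x_A = 86 − 8x_A − 3x_D = 0 ⇒ x_A = 10.75 − 0.375x_D.
The reaction-function slope is −0.375, so a 24-unit rise in x_D moves x_A by −0.375 × 24 = −9. A's best response falls — the actions are strategic substitutes.

-9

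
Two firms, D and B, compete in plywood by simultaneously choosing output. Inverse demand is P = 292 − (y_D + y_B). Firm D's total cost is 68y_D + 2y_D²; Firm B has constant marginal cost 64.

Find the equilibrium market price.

Firm D's profit: π = y_D(292 − (y_D + y_B)) − 68y_D − 2y_D².
∂π/∂y_D = 224 − 6y_D − y_B = 0, so y_D = 112/3 − (1/6)y_B.
For B: ∂π/∂y_B = 228 − 2y_B − y_D = 0 ⇒ y_B = 114 − 0.5y_D.
Plugging y_B into D's best response: y_D = 112/3 − (1/6)(114 − 0.5y_D) ⇒ (11/12)y_D = 55/3, so y_D = 20.
Then y_B = 114 − 0.5·20 = 104.
Equilibrium price: P = 292 − 124 = 168.

168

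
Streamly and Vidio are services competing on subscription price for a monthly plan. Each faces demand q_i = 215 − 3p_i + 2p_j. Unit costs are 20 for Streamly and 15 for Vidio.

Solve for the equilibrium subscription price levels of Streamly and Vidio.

67.8125, 65.9375

Streamly's profit: π = (p_{Streamly} − 20)(215 − 3p_{Streamly} + 2p_{Vidio}).
∂π/∂p_{Streamly} = 275 − 6p_{Streamly} + 2p_{Vidio} = 0 ⇒ p_{Streamly} = 275/6 + (1/3)p_{Vidio}.
Similarly p_{Vidio} = 130/3 + (1/3)p_{Streamly}.
Solving the two reaction functions simultaneously: (1 − (1/3)(1/3))p_{Streamly} = 275/6 + (1/3)·(130/3), so (8/9)p_{Streamly} = 1085/18 and p_{Streamly} = 67.8125.
Then p_{Vidio} = 130/3 + (1/3)·67.8125 = 65.9375.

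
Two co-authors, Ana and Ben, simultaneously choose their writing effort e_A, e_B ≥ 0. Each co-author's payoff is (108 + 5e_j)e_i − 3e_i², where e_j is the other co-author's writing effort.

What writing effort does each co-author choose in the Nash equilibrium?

108

Ana's payoff is (108 + 5e_B)e_A − 3e_A².
∂π/∂e_A = 108 + 5e_B − 6e_A = 0, so e_A = 18 + (5/6)e_B.
The game is symmetric, so in equilibrium e_B = e_A: the reaction function gives (1/6)e_A = 18, hence e_A = 108.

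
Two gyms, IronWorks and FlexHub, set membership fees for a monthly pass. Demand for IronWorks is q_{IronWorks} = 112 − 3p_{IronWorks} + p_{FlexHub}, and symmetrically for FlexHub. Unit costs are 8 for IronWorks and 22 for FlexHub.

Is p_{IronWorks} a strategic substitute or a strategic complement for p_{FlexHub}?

IronWorks's profit: π = (p_{IronWorks} − 8)(112 − 3p_{IronWorks} + p_{FlexHub}).
∂π/∂p_{IronWorks} = 136 − 6p_{IronWorks} + p_{FlexHub} = 0 ⇒ p_{IronWorks} = 68/3 + (1/6)p_{FlexHub}.
The best-response slope dp_{IronWorks}/dp_{FlexHub} = 1/6 > 0: the reaction function is upward-sloping, so the choices are strategic complements.

strategic complements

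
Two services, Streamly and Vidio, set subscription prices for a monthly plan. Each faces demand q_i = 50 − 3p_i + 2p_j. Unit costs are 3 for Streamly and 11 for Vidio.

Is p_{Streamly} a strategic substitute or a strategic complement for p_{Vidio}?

strategic complements

Streamly's profit: π = (p_{Streamly} − 3)(50 − 3p_{Streamly} + 2p_{Vidio}).
∂π/∂p_{Streamly} = 59 − 6p_{Streamly} + 2p_{Vidio} = 0 ⇒ p_{Streamly} = 59/6 + (1/3)p_{Vidio}.
The best-response slope dp_{Streamly}/dp_{Vidio} = 1/3 > 0: the reaction function is upward-sloping, so the choices are strategic complements.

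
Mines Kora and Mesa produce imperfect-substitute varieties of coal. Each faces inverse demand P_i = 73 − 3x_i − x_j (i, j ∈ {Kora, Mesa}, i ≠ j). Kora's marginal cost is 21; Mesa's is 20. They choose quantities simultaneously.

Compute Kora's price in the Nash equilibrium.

Mine Kora's profit: π = x_{Kora}(73 − 3x_{Kora} − x_{Mesa}) − 21x_{Kora}.
∂π/∂x_{Kora} = 52 − 6x_{Kora} − x_{Mesa} = 0 ⇒ x_{Kora} = 26/3 − (1/6)x_{Mesa}.
Similarly x_{Mesa} = 53/6 − (1/6)x_{Kora}.
Plugging x_{Mesa} into Kora's best response: x_{Kora} = 26/3 − (1/6)(53/6 − (1/6)x_{Kora}) ⇒ (35/36)x_{Kora} = 259/36, so x_{Kora} = 7.4.
Then x_{Mesa} = 53/6 − (1/6)·7.4 = 7.6.
P_{Kora} = 73 − 3·7.4 − 7.6 = 43.2.

43.2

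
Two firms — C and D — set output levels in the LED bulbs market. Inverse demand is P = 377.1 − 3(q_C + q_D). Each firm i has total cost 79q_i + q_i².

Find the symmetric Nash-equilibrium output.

27.1

Firm C's profit: π = q_C(377.1 − 3(q_C + q_D)) − 79q_C − q_C².
∂π/∂q_C = 298.1 − 8q_C − 3q_D = 0, so q_C = 37.2625 − 0.375q_D.
The game is symmetric, so in equilibrium q_D = q_C: the reaction function gives 1.375q_C = 37.2625, hence q_C = 27.1.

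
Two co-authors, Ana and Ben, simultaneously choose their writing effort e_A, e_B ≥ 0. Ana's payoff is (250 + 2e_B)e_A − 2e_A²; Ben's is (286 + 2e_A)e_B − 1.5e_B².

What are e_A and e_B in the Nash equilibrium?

Expanding Ana's payoff: 250e_A + 2e_Be_A − 2e_A².
∂π/∂e_A = 250 + 2e_B − 4e_A = 0, so e_A = 62.5 + 0.5e_B.
Likewise for Ben: e_B = 286/3 + (2/3)e_A.
Substituting the second reaction function into the first: e_A = 62.5 + 0.5(286/3 + (2/3)e_A), which gives (2/3)e_A = 661/6 ⇒ e_A = 165.25.
Then e_B = 286/3 + (2/3)·165.25 = 205.5.

165.25, 205.5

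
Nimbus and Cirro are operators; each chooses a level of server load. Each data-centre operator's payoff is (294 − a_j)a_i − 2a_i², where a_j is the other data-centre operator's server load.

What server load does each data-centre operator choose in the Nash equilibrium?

Nimbus's payoff is (294 − a_C)a_N − 2a_N².
∂π/∂a_N = 294 − a_C − 4a_N = 0, so a_N = 73.5 − 0.25a_C.
By symmetry a_C = a_N; substituting into the reaction function, 1.25a_N = 73.5 and a_N = 58.8.

58.8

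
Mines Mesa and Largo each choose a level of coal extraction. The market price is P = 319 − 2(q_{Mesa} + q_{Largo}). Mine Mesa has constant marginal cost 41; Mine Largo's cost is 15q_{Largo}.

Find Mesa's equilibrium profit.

3528

Mine Mesa's profit: π = q_{Mesa}(319 − 2(q_{Mesa} + q_{Largo})) − 41q_{Mesa}.
∂π/∂q_{Mesa} = 278 − 4q_{Mesa} − 2q_{Largo} = 0, so q_{Mesa} = 69.5 − 0.5q_{Largo}.
By the same steps for Largo: q_{Largo} = 76 − 0.5q_{Mesa}.
Substituting the second reaction function into the first: q_{Mesa} = 69.5 − 0.5(76 − 0.5q_{Mesa}), which gives 0.75q_{Mesa} = 31.5 ⇒ q_{Mesa} = 42.
Then q_{Largo} = 76 − 0.5·42 = 55.
Price P = 319 − 2·97 = 125.
Mesa's profit: (125 − 41)·42 = 3528.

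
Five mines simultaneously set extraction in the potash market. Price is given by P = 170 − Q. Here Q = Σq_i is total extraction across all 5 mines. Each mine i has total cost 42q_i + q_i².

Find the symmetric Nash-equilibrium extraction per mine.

16

A representative mine's profit is π_i = q_i(170 − Q) − 42q_i − q_i², with Q = q_i + Σ_{j≠i} q_j.
First-order condition: 128 − 4q_i − Σ_{j≠i} q_j = 0.
Imposing symmetry (q_j = q for all j) turns Σ_{j≠i} q_j into 4q, so 128 = 8q and q = 16.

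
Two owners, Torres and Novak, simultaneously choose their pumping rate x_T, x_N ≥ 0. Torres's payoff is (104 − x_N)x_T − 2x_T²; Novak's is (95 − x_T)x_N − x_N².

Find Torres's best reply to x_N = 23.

20.25

Expanding Torres's payoff: 104x_T − x_Nx_T − 2x_T².
∂π/∂x_T = 104 − x_N − 4x_T = 0, so x_T = 26 − 0.25x_N.
At x_N = 23: x_T = 26 − 0.25·23 = 20.25.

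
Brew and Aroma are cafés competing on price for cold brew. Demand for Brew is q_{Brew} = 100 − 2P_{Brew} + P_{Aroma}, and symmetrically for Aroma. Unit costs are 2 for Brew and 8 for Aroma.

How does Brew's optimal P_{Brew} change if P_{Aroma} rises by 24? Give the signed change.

6

Brew's profit: π = (P_{Brew} − 2)(100 − 2P_{Brew} + P_{Aroma}).
∂π/∂P_{Brew} = 104 − 4P_{Brew} + P_{Aroma} = 0 ⇒ P_{Brew} = 26 + 0.25P_{Aroma}.
The reaction-function slope is 0.25, so a 24-unit rise in P_{Aroma} moves P_{Brew} by 0.25 × 24 = 6. Brew's best response rises — the actions are strategic complements.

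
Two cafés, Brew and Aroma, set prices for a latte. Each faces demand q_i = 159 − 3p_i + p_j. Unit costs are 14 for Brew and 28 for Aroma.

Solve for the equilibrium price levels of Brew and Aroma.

41.4, 47.4

Brew's profit: π = (p_{Brew} − 14)(159 − 3p_{Brew} + p_{Aroma}).
∂π/∂p_{Brew} = 201 − 6p_{Brew} + p_{Aroma} = 0 ⇒ p_{Brew} = 33.5 + (1/6)p_{Aroma}.
Similarly p_{Aroma} = 40.5 + (1/6)p_{Brew}.
Substituting the second reaction function into the first: p_{Brew} = 33.5 + (1/6)(40.5 + (1/6)p_{Brew}), which gives (35/36)p_{Brew} = 40.25 ⇒ p_{Brew} = 41.4.
Then p_{Aroma} = 40.5 + (1/6)·41.4 = 47.4.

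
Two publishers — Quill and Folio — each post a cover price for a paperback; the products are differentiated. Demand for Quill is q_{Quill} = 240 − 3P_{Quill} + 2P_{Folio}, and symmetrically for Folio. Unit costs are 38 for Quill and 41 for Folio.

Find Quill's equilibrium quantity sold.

Quill's profit: π = (P_{Quill} − 38)(240 − 3P_{Quill} + 2P_{Folio}).
∂π/∂P_{Quill} = 354 − 6P_{Quill} + 2P_{Folio} = 0 ⇒ P_{Quill} = 59 + (1/3)P_{Folio}.
Similarly P_{Folio} = 60.5 + (1/3)P_{Quill}.
Plugging P_{Folio} into Quill's best response: P_{Quill} = 59 + (1/3)(60.5 + (1/3)P_{Quill}) ⇒ (8/9)P_{Quill} = 475/6, so P_{Quill} = 89.0625.
Then P_{Folio} = 60.5 + (1/3)·89.0625 = 90.1875.
q_{Quill} = 240 − 3·89.0625 + 2·90.1875 = 153.1875.

153.1875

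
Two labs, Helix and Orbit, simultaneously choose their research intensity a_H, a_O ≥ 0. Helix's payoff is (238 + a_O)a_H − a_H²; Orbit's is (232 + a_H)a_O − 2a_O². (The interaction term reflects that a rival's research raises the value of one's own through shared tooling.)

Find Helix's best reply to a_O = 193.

215.5

Expanding Helix's payoff: 238a_H + a_Oa_H − a_H².
∂π/∂a_H = 238 + a_O − 2a_H = 0, so a_H = 119 + 0.5a_O.
At a_O = 193: a_H = 119 + 0.5·193 = 215.5.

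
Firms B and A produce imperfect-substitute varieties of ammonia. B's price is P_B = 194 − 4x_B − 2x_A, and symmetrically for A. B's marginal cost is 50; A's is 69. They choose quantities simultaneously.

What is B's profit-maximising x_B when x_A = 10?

Firm B's profit: π = x_B(194 − 4x_B − 2x_A) − 50x_B.
∂π/∂x_B = 144 − 8x_B − 2x_A = 0 ⇒ x_B = 18 − 0.25x_A.
At x_A = 10: x_B = 18 − 0.25·10 = 15.5.

15.5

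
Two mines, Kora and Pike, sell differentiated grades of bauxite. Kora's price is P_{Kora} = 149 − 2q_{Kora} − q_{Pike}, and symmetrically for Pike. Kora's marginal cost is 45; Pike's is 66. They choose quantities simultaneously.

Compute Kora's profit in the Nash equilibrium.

985.68

Mine Kora's profit: π = q_{Kora}(149 − 2q_{Kora} − q_{Pike}) − 45q_{Kora}.
∂π/∂q_{Kora} = 104 − 4q_{Kora} − q_{Pike} = 0 ⇒ q_{Kora} = 26 − 0.25q_{Pike}.
Similarly q_{Pike} = 20.75 − 0.25q_{Kora}.
Substituting the second reaction function into the first: q_{Kora} = 26 − 0.25(20.75 − 0.25q_{Kora}), which gives 0.9375q_{Kora} = 20.8125 ⇒ q_{Kora} = 22.2.
Then q_{Pike} = 20.75 − 0.25·22.2 = 15.2.
P_{Kora} = 149 − 2·22.2 − 15.2 = 89.4.
Profit = (89.4 − 45)·22.2 = 985.68.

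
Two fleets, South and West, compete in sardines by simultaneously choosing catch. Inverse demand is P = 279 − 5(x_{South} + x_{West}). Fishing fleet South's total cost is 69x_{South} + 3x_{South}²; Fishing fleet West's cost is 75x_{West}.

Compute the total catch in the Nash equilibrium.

24.4

Fishing fleet South's profit: π = x_{South}(279 − 5(x_{South} + x_{West})) − 69x_{South} − 3x_{South}².
∂π/∂x_{South} = 210 − 16x_{South} − 5x_{West} = 0, so x_{South} = 13.125 − 0.3125x_{West}.
For West: ∂π/∂x_{West} = 204 − 10x_{West} − 5x_{South} = 0 ⇒ x_{West} = 20.4 − 0.5x_{South}.
Plugging x_{West} into South's best response: x_{South} = 13.125 − 0.3125(20.4 − 0.5x_{South}) ⇒ (27/32)x_{South} = 6.75, so x_{South} = 8.
Then x_{West} = 20.4 − 0.5·8 = 16.4.
Total catch: 8 + 16.4 = 24.4.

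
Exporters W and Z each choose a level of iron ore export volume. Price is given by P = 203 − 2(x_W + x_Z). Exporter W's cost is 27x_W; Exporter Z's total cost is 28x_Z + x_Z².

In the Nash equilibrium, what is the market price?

97.6

Exporter W's profit: π = x_W(203 − 2(x_W + x_Z)) − 27x_W.
∂π/∂x_W = 176 − 4x_W − 2x_Z = 0, so x_W = 44 − 0.5x_Z.
For Z: ∂π/∂x_Z = 175 − 6x_Z − 2x_W = 0 ⇒ x_Z = 175/6 − (1/3)x_W.
Substituting the second reaction function into the first: x_W = 44 − 0.5(175/6 − (1/3)x_W), which gives (5/6)x_W = 353/12 ⇒ x_W = 35.3.
Then x_Z = 175/6 − (1/3)·35.3 = 17.4.
Equilibrium price: P = 203 − 2·52.7 = 97.6.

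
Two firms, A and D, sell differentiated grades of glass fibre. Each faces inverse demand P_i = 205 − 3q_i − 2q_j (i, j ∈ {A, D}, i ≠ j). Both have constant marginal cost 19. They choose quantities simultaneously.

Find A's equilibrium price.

88.75

Firm A's profit: π = q_A(205 − 3q_A − 2q_D) − 19q_A.
∂π/∂q_A = 186 − 6q_A − 2q_D = 0 ⇒ q_A = 31 − (1/3)q_D.
Setting q_A = q_D in the reaction function: q_A = 31 − (1/3)q_A, so q_A = 31 / (4/3) = 23.25.
P_A = 205 − 3·23.25 − 2·23.25 = 88.75.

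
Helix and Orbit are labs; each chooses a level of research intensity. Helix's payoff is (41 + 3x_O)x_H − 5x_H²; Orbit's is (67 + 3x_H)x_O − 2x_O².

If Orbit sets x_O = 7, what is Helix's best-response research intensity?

6.2

Expanding Helix's payoff: 41x_H + 3x_Ox_H − 5x_H².
∂π/∂x_H = 41 + 3x_O − 10x_H = 0, so x_H = 4.1 + 0.3x_O.
At x_O = 7: x_H = 4.1 + 0.3·7 = 6.2.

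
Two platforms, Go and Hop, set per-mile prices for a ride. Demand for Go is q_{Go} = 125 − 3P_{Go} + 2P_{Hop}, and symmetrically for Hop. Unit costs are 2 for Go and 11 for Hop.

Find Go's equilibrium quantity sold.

Go's profit: π = (P_{Go} − 2)(125 − 3P_{Go} + 2P_{Hop}).
∂π/∂P_{Go} = 131 − 6P_{Go} + 2P_{Hop} = 0 ⇒ P_{Go} = 131/6 + (1/3)P_{Hop}.
Similarly P_{Hop} = 79/3 + (1/3)P_{Go}.
Plugging P_{Hop} into Go's best response: P_{Go} = 131/6 + (1/3)(79/3 + (1/3)P_{Go}) ⇒ (8/9)P_{Go} = 551/18, so P_{Go} = 34.4375.
Then P_{Hop} = 79/3 + (1/3)·34.4375 = 37.8125.
q_{Go} = 125 − 3·34.4375 + 2·37.8125 = 97.3125.

97.3125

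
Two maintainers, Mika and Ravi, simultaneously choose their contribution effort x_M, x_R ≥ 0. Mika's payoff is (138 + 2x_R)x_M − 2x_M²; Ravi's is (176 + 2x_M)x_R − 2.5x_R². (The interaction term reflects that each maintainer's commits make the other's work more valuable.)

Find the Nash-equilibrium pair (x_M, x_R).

65.125, 61.25

Expanding Mika's payoff: 138x_M + 2x_Rx_M − 2x_M².
∂π/∂x_M = 138 + 2x_R − 4x_M = 0, so x_M = 34.5 + 0.5x_R.
Likewise for Ravi: x_R = 35.2 + 0.4x_M.
Plugging x_R into Mika's best response: x_M = 34.5 + 0.5(35.2 + 0.4x_M) ⇒ 0.8x_M = 52.1, so x_M = 65.125.
Then x_R = 35.2 + 0.4·65.125 = 61.25.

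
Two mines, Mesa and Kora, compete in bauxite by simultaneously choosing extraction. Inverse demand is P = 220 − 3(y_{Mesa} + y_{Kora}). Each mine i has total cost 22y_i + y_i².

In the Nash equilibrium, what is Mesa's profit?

1296

Mine Mesa's profit: π = y_{Mesa}(220 − 3(y_{Mesa} + y_{Kora})) − 22y_{Mesa} − y_{Mesa}².
∂π/∂y_{Mesa} = 198 − 8y_{Mesa} − 3y_{Kora} = 0, so y_{Mesa} = 24.75 − 0.375y_{Kora}.
The game is symmetric, so in equilibrium y_{Kora} = y_{Mesa}: the reaction function gives 1.375y_{Mesa} = 24.75, hence y_{Mesa} = 18.
Price P = 220 − 3·36 = 112.
Mesa's profit: (112 − 22)·18 − (18)² = 1296.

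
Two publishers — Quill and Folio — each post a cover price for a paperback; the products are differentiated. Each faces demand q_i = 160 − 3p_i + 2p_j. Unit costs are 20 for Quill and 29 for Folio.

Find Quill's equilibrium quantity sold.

110.0625

Quill's profit: π = (p_{Quill} − 20)(160 − 3p_{Quill} + 2p_{Folio}).
∂π/∂p_{Quill} = 220 − 6p_{Quill} + 2p_{Folio} = 0 ⇒ p_{Quill} = 110/3 + (1/3)p_{Folio}.
Similarly p_{Folio} = 247/6 + (1/3)p_{Quill}.
Plugging p_{Folio} into Quill's best response: p_{Quill} = 110/3 + (1/3)(247/6 + (1/3)p_{Quill}) ⇒ (8/9)p_{Quill} = 907/18, so p_{Quill} = 56.6875.
Then p_{Folio} = 247/6 + (1/3)·56.6875 = 60.0625.
q_{Quill} = 160 − 3·56.6875 + 2·60.0625 = 110.0625.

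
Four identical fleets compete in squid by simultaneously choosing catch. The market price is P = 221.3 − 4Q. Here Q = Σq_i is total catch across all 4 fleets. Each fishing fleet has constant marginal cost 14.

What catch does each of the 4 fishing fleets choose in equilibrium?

10.365

A representative fishing fleet's profit is π_i = q_i(221.3 − 4Q) − 14q_i, with Q = q_i + Σ_{j≠i} q_j.
First-order condition: 207.3 − 8q_i − 4Σ_{j≠i} q_j = 0.
Imposing symmetry (q_j = q for all j) turns Σ_{j≠i} q_j into 3q, so 207.3 = 20q and q = 10.365.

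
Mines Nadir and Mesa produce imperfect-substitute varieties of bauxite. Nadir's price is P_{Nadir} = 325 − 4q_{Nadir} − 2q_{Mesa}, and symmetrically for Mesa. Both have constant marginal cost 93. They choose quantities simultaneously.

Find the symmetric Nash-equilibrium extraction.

Mine Nadir's profit: π = q_{Nadir}(325 − 4q_{Nadir} − 2q_{Mesa}) − 93q_{Nadir}.
∂π/∂q_{Nadir} = 232 − 8q_{Nadir} − 2q_{Mesa} = 0 ⇒ q_{Nadir} = 29 − 0.25q_{Mesa}.
The game is symmetric, so in equilibrium q_{Mesa} = q_{Nadir}: the reaction function gives 1.25q_{Nadir} = 29, hence q_{Nadir} = 23.2.

23.2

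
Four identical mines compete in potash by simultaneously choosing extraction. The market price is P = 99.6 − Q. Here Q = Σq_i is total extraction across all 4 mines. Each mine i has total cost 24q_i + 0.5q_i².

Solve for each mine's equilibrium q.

A representative mine's profit is π_i = q_i(99.6 − Q) − 24q_i − 0.5q_i², with Q = q_i + Σ_{j≠i} q_j.
First-order condition: 75.6 − 3q_i − Σ_{j≠i} q_j = 0.
With identical mines, set every q_j = q: then 75.6 − 3q − 3q = 0, i.e. q = 75.6/6 = 12.6.

12.6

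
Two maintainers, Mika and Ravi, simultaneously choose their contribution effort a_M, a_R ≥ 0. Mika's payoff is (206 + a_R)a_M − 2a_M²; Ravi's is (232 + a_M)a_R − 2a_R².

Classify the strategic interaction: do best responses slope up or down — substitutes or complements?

Expanding Mika's payoff: 206a_M + a_Ra_M − 2a_M².
∂π/∂a_M = 206 + a_R − 4a_M = 0, so a_M = 51.5 + 0.25a_R.
The best-response slope da_M/da_R = 0.25 > 0: the reaction function is upward-sloping, so the choices are strategic complements.

strategic complements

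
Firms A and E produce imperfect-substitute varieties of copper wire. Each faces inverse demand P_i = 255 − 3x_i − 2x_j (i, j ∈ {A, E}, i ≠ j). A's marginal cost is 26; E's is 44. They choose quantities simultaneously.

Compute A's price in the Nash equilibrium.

Firm A's profit: π = x_A(255 − 3x_A − 2x_E) − 26x_A.
∂π/∂x_A = 229 − 6x_A − 2x_E = 0 ⇒ x_A = 229/6 − (1/3)x_E.
Similarly x_E = 211/6 − (1/3)x_A.
Substituting the second reaction function into the first: x_A = 229/6 − (1/3)(211/6 − (1/3)x_A), which gives (8/9)x_A = 238/9 ⇒ x_A = 29.75.
Then x_E = 211/6 − (1/3)·29.75 = 25.25.
P_A = 255 − 3·29.75 − 2·25.25 = 115.25.

115.25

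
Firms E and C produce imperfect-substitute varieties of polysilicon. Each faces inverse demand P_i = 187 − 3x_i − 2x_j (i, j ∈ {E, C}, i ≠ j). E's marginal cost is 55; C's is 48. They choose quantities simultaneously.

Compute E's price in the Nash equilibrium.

Firm E's profit: π = x_E(187 − 3x_E − 2x_C) − 55x_E.
∂π/∂x_E = 132 − 6x_E − 2x_C = 0 ⇒ x_E = 22 − (1/3)x_C.
Similarly x_C = 139/6 − (1/3)x_E.
Substituting the second reaction function into the first: x_E = 22 − (1/3)(139/6 − (1/3)x_E), which gives (8/9)x_E = 257/18 ⇒ x_E = 16.0625.
Then x_C = 139/6 − (1/3)·16.0625 = 17.8125.
P_E = 187 − 3·16.0625 − 2·17.8125 = 103.1875.

103.1875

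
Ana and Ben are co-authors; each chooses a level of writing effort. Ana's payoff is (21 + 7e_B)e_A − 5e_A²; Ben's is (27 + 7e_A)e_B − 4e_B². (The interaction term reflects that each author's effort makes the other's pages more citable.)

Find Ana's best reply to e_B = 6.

Expanding Ana's payoff: 21e_A + 7e_Be_A − 5e_A².
∂π/∂e_A = 21 + 7e_B − 10e_A = 0, so e_A = 2.1 + 0.7e_B.
At e_B = 6: e_A = 2.1 + 0.7·6 = 6.3.

6.3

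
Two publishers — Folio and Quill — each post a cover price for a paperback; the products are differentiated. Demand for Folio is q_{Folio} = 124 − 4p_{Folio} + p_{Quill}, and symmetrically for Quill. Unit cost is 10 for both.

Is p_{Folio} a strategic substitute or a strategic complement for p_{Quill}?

strategic complements

Folio's profit: π = (p_{Folio} − 10)(124 − 4p_{Folio} + p_{Quill}).
∂π/∂p_{Folio} = 164 − 8p_{Folio} + p_{Quill} = 0 ⇒ p_{Folio} = 20.5 + 0.125p_{Quill}.
The best-response slope dp_{Folio}/dp_{Quill} = 0.125 > 0: the reaction function is upward-sloping, so the choices are strategic complements.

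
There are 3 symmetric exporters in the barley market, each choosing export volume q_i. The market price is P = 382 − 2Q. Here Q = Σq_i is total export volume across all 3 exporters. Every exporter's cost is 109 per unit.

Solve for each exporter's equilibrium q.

34.125

A representative exporter's profit is π_i = q_i(382 − 2Q) − 109q_i, with Q = q_i + Σ_{j≠i} q_j.
First-order condition: 273 − 4q_i − 2Σ_{j≠i} q_j = 0.
In a symmetric equilibrium every exporter chooses the same q, so Σ_{j≠i} q_j = 2q. The condition becomes 273 − 8q = 0, giving q = 273/8 = 34.125.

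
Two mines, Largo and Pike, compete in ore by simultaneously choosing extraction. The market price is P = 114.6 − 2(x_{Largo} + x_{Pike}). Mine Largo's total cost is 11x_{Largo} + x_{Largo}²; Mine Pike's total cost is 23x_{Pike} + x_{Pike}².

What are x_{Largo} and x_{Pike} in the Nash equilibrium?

Mine Largo's profit: π = x_{Largo}(114.6 − 2(x_{Largo} + x_{Pike})) − 11x_{Largo} − x_{Largo}².
∂π/∂x_{Largo} = 103.6 − 6x_{Largo} − 2x_{Pike} = 0, so x_{Largo} = 259/15 − (1/3)x_{Pike}.
By the same steps for Pike: x_{Pike} = 229/15 − (1/3)x_{Largo}.
Substituting the second reaction function into the first: x_{Largo} = 259/15 − (1/3)(229/15 − (1/3)x_{Largo}), which gives (8/9)x_{Largo} = 548/45 ⇒ x_{Largo} = 13.7.
Then x_{Pike} = 229/15 − (1/3)·13.7 = 10.7.

13.7, 10.7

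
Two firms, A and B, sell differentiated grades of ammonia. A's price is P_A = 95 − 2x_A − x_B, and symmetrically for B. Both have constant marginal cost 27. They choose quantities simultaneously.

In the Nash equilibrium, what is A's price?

54.2

Firm A's profit: π = x_A(95 − 2x_A − x_B) − 27x_A.
∂π/∂x_A = 68 − 4x_A − x_B = 0 ⇒ x_A = 17 − 0.25x_B.
Setting x_A = x_B in the reaction function: x_A = 17 − 0.25x_A, so x_A = 17 / 1.25 = 13.6.
P_A = 95 − 2·13.6 − 13.6 = 54.2.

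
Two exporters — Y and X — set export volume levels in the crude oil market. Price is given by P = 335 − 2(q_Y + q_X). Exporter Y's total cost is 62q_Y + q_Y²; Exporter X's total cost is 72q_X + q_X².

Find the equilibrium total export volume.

67

Exporter Y's profit: π = q_Y(335 − 2(q_Y + q_X)) − 62q_Y − q_Y².
∂π/∂q_Y = 273 − 6q_Y − 2q_X = 0, so q_Y = 45.5 − (1/3)q_X.
By the same steps for X: q_X = 263/6 − (1/3)q_Y.
Solving the two reaction functions simultaneously: (1 − (−1/3)(−1/3))q_Y = 45.5 − (1/3)·(263/6), so (8/9)q_Y = 278/9 and q_Y = 34.75.
Then q_X = 263/6 − (1/3)·34.75 = 32.25.
Total export volume: 34.75 + 32.25 = 67.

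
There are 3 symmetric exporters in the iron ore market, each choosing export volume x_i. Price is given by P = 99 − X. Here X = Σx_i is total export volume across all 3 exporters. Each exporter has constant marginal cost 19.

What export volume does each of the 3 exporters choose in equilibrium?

A representative exporter's profit is π_i = x_i(99 − X) − 19x_i, with X = x_i + Σ_{j≠i} x_j.
First-order condition: 80 − 2x_i − Σ_{j≠i} x_j = 0.
With identical exporters, set every x_j = x: then 80 − 2x − 2x = 0, i.e. x = 80/4 = 20.

20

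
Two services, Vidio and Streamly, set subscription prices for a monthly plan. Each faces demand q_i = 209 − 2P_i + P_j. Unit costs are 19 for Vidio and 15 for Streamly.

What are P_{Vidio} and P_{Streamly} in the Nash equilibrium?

Vidio's profit: π = (P_{Vidio} − 19)(209 − 2P_{Vidio} + P_{Streamly}).
∂π/∂P_{Vidio} = 247 − 4P_{Vidio} + P_{Streamly} = 0 ⇒ P_{Vidio} = 61.75 + 0.25P_{Streamly}.
Similarly P_{Streamly} = 59.75 + 0.25P_{Vidio}.
Substituting the second reaction function into the first: P_{Vidio} = 61.75 + 0.25(59.75 + 0.25P_{Vidio}), which gives 0.9375P_{Vidio} = 76.6875 ⇒ P_{Vidio} = 81.8.
Then P_{Streamly} = 59.75 + 0.25·81.8 = 80.2.

81.8, 80.2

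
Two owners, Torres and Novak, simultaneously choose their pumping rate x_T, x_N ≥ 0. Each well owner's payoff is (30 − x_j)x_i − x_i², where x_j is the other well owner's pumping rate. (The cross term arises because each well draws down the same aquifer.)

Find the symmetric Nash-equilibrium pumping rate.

10

Torres's payoff is (30 − x_N)x_T − x_T².
∂π/∂x_T = 30 − x_N − 2x_T = 0, so x_T = 15 − 0.5x_N.
Setting x_T = x_N in the reaction function: x_T = 15 − 0.5x_T, so x_T = 15 / 1.5 = 10.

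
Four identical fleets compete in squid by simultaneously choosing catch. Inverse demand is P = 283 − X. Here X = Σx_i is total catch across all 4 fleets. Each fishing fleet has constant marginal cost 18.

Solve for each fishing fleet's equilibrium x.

53

A representative fishing fleet's profit is π_i = x_i(283 − X) − 18x_i, with X = x_i + Σ_{j≠i} x_j.
First-order condition: 265 − 2x_i − Σ_{j≠i} x_j = 0.
With identical fishing fleets, set every x_j = x: then 265 − 2x − 3x = 0, i.e. x = 265/5 = 53.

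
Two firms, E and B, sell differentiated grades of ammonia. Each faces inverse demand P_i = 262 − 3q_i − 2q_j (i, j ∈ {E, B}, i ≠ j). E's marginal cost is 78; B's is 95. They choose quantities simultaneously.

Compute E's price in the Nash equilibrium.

150.1875

Firm E's profit: π = q_E(262 − 3q_E − 2q_B) − 78q_E.
∂π/∂q_E = 184 − 6q_E − 2q_B = 0 ⇒ q_E = 92/3 − (1/3)q_B.
Similarly q_B = 167/6 − (1/3)q_E.
Solving the two reaction functions simultaneously: (1 − (−1/3)(−1/3))q_E = 92/3 − (1/3)·(167/6), so (8/9)q_E = 385/18 and q_E = 24.0625.
Then q_B = 167/6 − (1/3)·24.0625 = 19.8125.
P_E = 262 − 3·24.0625 − 2·19.8125 = 150.1875.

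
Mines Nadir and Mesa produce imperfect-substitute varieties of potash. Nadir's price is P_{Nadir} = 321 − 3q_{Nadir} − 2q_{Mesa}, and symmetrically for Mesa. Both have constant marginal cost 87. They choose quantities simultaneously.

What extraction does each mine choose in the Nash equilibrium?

29.25

Mine Nadir's profit: π = q_{Nadir}(321 − 3q_{Nadir} − 2q_{Mesa}) − 87q_{Nadir}.
∂π/∂q_{Nadir} = 234 − 6q_{Nadir} − 2q_{Mesa} = 0 ⇒ q_{Nadir} = 39 − (1/3)q_{Mesa}.
The game is symmetric, so in equilibrium q_{Mesa} = q_{Nadir}: the reaction function gives (4/3)q_{Nadir} = 39, hence q_{Nadir} = 29.25.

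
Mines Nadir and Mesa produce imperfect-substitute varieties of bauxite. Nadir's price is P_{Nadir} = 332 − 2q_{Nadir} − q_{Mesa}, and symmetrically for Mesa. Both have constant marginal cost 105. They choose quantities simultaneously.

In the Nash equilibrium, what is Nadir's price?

195.8

Mine Nadir's profit: π = q_{Nadir}(332 − 2q_{Nadir} − q_{Mesa}) − 105q_{Nadir}.
∂π/∂q_{Nadir} = 227 − 4q_{Nadir} − q_{Mesa} = 0 ⇒ q_{Nadir} = 56.75 − 0.25q_{Mesa}.
Setting q_{Nadir} = q_{Mesa} in the reaction function: q_{Nadir} = 56.75 − 0.25q_{Nadir}, so q_{Nadir} = 56.75 / 1.25 = 45.4.
P_{Nadir} = 332 − 2·45.4 − 45.4 = 195.8.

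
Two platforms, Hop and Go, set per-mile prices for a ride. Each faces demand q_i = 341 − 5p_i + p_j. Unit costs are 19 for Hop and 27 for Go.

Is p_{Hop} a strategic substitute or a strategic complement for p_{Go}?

strategic complements

Hop's profit: π = (p_{Hop} − 19)(341 − 5p_{Hop} + p_{Go}).
∂π/∂p_{Hop} = 436 − 10p_{Hop} + p_{Go} = 0 ⇒ p_{Hop} = 43.6 + 0.1p_{Go}.
The best-response slope dp_{Hop}/dp_{Go} = 0.1 > 0: the reaction function is upward-sloping, so the choices are strategic complements.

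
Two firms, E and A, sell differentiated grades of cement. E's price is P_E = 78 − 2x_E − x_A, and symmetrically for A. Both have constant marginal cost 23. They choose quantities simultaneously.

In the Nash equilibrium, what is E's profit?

Firm E's profit: π = x_E(78 − 2x_E − x_A) − 23x_E.
∂π/∂x_E = 55 − 4x_E − x_A = 0 ⇒ x_E = 13.75 − 0.25x_A.
Setting x_E = x_A in the reaction function: x_E = 13.75 − 0.25x_E, so x_E = 13.75 / 1.25 = 11.
P_E = 78 − 2·11 − 11 = 45.
Profit = (45 − 23)·11 = 242.

242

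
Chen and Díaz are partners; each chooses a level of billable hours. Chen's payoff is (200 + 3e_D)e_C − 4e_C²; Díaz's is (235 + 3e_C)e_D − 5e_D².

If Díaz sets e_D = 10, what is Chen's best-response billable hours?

28.75

Expanding Chen's payoff: 200e_C + 3e_De_C − 4e_C².
∂π/∂e_C = 200 + 3e_D − 8e_C = 0, so e_C = 25 + 0.375e_D.
At e_D = 10: e_C = 25 + 0.375·10 = 28.75.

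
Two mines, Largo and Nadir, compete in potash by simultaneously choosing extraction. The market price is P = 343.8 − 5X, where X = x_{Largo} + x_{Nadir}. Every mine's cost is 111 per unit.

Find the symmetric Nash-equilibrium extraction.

15.52

Mine Largo's profit: π = x_{Largo}(343.8 − 5(x_{Largo} + x_{Nadir})) − 111x_{Largo}.
∂π/∂x_{Largo} = 232.8 − 10x_{Largo} − 5x_{Nadir} = 0, so x_{Largo} = 23.28 − 0.5x_{Nadir}.
By symmetry x_{Nadir} = x_{Largo}; substituting into the reaction function, 1.5x_{Largo} = 23.28 and x_{Largo} = 15.52.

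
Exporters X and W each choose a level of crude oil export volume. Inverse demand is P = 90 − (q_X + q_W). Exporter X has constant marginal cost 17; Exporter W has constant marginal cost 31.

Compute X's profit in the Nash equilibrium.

841

Exporter X's profit: π = q_X(90 − (q_X + q_W)) − 17q_X.
∂π/∂q_X = 73 − 2q_X − q_W = 0, so q_X = 36.5 − 0.5q_W.
By the same steps for W: q_W = 29.5 − 0.5q_X.
Plugging q_W into X's best response: q_X = 36.5 − 0.5(29.5 − 0.5q_X) ⇒ 0.75q_X = 21.75, so q_X = 29.
Then q_W = 29.5 − 0.5·29 = 15.
Price P = 90 − 44 = 46.
X's profit: (46 − 17)·29 = 841.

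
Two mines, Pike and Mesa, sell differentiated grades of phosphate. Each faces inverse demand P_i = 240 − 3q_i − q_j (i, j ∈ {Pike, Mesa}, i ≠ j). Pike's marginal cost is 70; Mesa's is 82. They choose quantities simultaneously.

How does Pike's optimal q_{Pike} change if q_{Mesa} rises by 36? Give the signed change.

-6

Mine Pike's profit: π = q_{Pike}(240 − 3q_{Pike} − q_{Mesa}) − 70q_{Pike}.
∂π/∂q_{Pike} = 170 − 6q_{Pike} − q_{Mesa} = 0 ⇒ q_{Pike} = 85/3 − (1/6)q_{Mesa}.
The reaction-function slope is −1/6, so a 36-unit rise in q_{Mesa} moves q_{Pike} by −1/6 × 36 = −6. Pike's best response falls — the actions are strategic substitutes.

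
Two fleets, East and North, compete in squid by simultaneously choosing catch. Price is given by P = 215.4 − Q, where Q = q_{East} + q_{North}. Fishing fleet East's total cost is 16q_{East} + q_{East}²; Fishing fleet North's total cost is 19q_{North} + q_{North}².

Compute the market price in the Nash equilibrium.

136.24

Fishing fleet East's profit: π = q_{East}(215.4 − (q_{East} + q_{North})) − 16q_{East} − q_{East}².
∂π/∂q_{East} = 199.4 − 4q_{East} − q_{North} = 0, so q_{East} = 49.85 − 0.25q_{North}.
By the same steps for North: q_{North} = 49.1 − 0.25q_{East}.
Substituting the second reaction function into the first: q_{East} = 49.85 − 0.25(49.1 − 0.25q_{East}), which gives 0.9375q_{East} = 37.575 ⇒ q_{East} = 40.08.
Then q_{North} = 49.1 − 0.25·40.08 = 39.08.
Equilibrium price: P = 215.4 − 79.16 = 136.24.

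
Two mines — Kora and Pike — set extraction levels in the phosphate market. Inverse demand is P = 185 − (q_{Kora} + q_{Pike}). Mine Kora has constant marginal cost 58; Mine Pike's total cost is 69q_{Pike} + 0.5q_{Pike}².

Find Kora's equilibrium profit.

2809

Mine Kora's profit: π = q_{Kora}(185 − (q_{Kora} + q_{Pike})) − 58q_{Kora}.
∂π/∂q_{Kora} = 127 − 2q_{Kora} − q_{Pike} = 0, so q_{Kora} = 63.5 − 0.5q_{Pike}.
For Pike: ∂π/∂q_{Pike} = 116 − 3q_{Pike} − q_{Kora} = 0 ⇒ q_{Pike} = 116/3 − (1/3)q_{Kora}.
Solving the two reaction functions simultaneously: (1 − (−0.5)(−1/3))q_{Kora} = 63.5 − 0.5·(116/3), so (5/6)q_{Kora} = 265/6 and q_{Kora} = 53.
Then q_{Pike} = 116/3 − (1/3)·53 = 21.
Price P = 185 − 74 = 111.
Kora's profit: (111 − 58)·53 = 2809.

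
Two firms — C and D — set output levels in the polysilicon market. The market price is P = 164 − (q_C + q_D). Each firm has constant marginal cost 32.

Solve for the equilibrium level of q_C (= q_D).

44

Firm C's profit: π = q_C(164 − (q_C + q_D)) − 32q_C.
∂π/∂q_C = 132 − 2q_C − q_D = 0, so q_C = 66 − 0.5q_D.
By symmetry q_D = q_C; substituting into the reaction function, 1.5q_C = 66 and q_C = 44.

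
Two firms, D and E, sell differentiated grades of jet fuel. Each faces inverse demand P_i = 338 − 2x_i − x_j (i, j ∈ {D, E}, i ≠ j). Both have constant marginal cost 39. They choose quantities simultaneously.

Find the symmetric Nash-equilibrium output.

Firm D's profit: π = x_D(338 − 2x_D − x_E) − 39x_D.
∂π/∂x_D = 299 − 4x_D − x_E = 0 ⇒ x_D = 74.75 − 0.25x_E.
By symmetry x_E = x_D; substituting into the reaction function, 1.25x_D = 74.75 and x_D = 59.8.

59.8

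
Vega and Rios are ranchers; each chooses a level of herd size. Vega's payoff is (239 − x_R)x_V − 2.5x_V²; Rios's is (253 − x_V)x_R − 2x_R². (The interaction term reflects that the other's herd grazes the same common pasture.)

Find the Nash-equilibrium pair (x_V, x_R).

37, 54

Expanding Vega's payoff: 239x_V − x_Rx_V − 2.5x_V².
∂π/∂x_V = 239 − x_R − 5x_V = 0, so x_V = 47.8 − 0.2x_R.
Likewise for Rios: x_R = 63.25 − 0.25x_V.
Substituting the second reaction function into the first: x_V = 47.8 − 0.2(63.25 − 0.25x_V), which gives 0.95x_V = 35.15 ⇒ x_V = 37.
Then x_R = 63.25 − 0.25·37 = 54.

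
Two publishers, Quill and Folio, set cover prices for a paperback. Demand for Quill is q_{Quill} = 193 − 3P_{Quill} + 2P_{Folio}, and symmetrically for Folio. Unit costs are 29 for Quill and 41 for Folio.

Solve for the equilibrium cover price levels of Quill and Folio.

72.25, 76.75

Quill's profit: π = (P_{Quill} − 29)(193 − 3P_{Quill} + 2P_{Folio}).
∂π/∂P_{Quill} = 280 − 6P_{Quill} + 2P_{Folio} = 0 ⇒ P_{Quill} = 140/3 + (1/3)P_{Folio}.
Similarly P_{Folio} = 158/3 + (1/3)P_{Quill}.
Plugging P_{Folio} into Quill's best response: P_{Quill} = 140/3 + (1/3)(158/3 + (1/3)P_{Quill}) ⇒ (8/9)P_{Quill} = 578/9, so P_{Quill} = 72.25.
Then P_{Folio} = 158/3 + (1/3)·72.25 = 76.75.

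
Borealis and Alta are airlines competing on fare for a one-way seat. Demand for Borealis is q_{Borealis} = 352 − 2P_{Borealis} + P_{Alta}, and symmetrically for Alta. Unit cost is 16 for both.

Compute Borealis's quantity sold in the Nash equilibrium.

Borealis's profit: π = (P_{Borealis} − 16)(352 − 2P_{Borealis} + P_{Alta}).
∂π/∂P_{Borealis} = 384 − 4P_{Borealis} + P_{Alta} = 0 ⇒ P_{Borealis} = 96 + 0.25P_{Alta}.
The game is symmetric, so in equilibrium P_{Alta} = P_{Borealis}: the reaction function gives 0.75P_{Borealis} = 96, hence P_{Borealis} = 128.
q_{Borealis} = 352 − 2·128 + 128 = 224.

224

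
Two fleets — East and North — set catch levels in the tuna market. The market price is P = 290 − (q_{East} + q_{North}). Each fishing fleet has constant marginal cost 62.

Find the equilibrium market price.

138

Fishing fleet East's profit: π = q_{East}(290 − (q_{East} + q_{North})) − 62q_{East}.
∂π/∂q_{East} = 228 − 2q_{East} − q_{North} = 0, so q_{East} = 114 − 0.5q_{North}.
By symmetry q_{North} = q_{East}; substituting into the reaction function, 1.5q_{East} = 114 and q_{East} = 76.
Equilibrium price: P = 290 − 152 = 138.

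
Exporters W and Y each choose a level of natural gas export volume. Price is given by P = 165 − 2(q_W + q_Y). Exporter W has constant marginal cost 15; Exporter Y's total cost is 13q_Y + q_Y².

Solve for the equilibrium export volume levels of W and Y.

Exporter W's profit: π = q_W(165 − 2(q_W + q_Y)) − 15q_W.
∂π/∂q_W = 150 − 4q_W − 2q_Y = 0, so q_W = 37.5 − 0.5q_Y.
For Y: ∂π/∂q_Y = 152 − 6q_Y − 2q_W = 0 ⇒ q_Y = 76/3 − (1/3)q_W.
Substituting the second reaction function into the first: q_W = 37.5 − 0.5(76/3 − (1/3)q_W), which gives (5/6)q_W = 149/6 ⇒ q_W = 29.8.
Then q_Y = 76/3 − (1/3)·29.8 = 15.4.

29.8, 15.4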